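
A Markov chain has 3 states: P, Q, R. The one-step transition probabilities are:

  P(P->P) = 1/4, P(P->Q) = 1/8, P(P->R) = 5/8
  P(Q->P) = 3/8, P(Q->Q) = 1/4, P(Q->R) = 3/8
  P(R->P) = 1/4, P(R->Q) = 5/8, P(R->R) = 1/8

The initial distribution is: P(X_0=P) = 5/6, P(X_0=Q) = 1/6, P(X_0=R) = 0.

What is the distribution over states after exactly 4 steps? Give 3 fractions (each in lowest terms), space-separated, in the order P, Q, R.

Answer: 7151/24576 8599/24576 1471/4096

Derivation:
Propagating the distribution step by step (d_{t+1} = d_t * P):
d_0 = (P=5/6, Q=1/6, R=0)
  d_1[P] = 5/6*1/4 + 1/6*3/8 + 0*1/4 = 13/48
  d_1[Q] = 5/6*1/8 + 1/6*1/4 + 0*5/8 = 7/48
  d_1[R] = 5/6*5/8 + 1/6*3/8 + 0*1/8 = 7/12
d_1 = (P=13/48, Q=7/48, R=7/12)
  d_2[P] = 13/48*1/4 + 7/48*3/8 + 7/12*1/4 = 103/384
  d_2[Q] = 13/48*1/8 + 7/48*1/4 + 7/12*5/8 = 167/384
  d_2[R] = 13/48*5/8 + 7/48*3/8 + 7/12*1/8 = 19/64
d_2 = (P=103/384, Q=167/384, R=19/64)
  d_3[P] = 103/384*1/4 + 167/384*3/8 + 19/64*1/4 = 935/3072
  d_3[Q] = 103/384*1/8 + 167/384*1/4 + 19/64*5/8 = 1007/3072
  d_3[R] = 103/384*5/8 + 167/384*3/8 + 19/64*1/8 = 565/1536
d_3 = (P=935/3072, Q=1007/3072, R=565/1536)
  d_4[P] = 935/3072*1/4 + 1007/3072*3/8 + 565/1536*1/4 = 7151/24576
  d_4[Q] = 935/3072*1/8 + 1007/3072*1/4 + 565/1536*5/8 = 8599/24576
  d_4[R] = 935/3072*5/8 + 1007/3072*3/8 + 565/1536*1/8 = 1471/4096
d_4 = (P=7151/24576, Q=8599/24576, R=1471/4096)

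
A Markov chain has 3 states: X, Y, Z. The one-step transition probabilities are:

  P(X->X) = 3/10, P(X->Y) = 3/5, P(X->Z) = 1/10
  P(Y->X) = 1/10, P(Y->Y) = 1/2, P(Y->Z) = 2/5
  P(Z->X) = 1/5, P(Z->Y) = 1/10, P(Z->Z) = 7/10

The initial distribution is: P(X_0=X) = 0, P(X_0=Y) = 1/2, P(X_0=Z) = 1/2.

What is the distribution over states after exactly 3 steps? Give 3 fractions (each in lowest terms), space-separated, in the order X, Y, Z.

Propagating the distribution step by step (d_{t+1} = d_t * P):
d_0 = (X=0, Y=1/2, Z=1/2)
  d_1[X] = 0*3/10 + 1/2*1/10 + 1/2*1/5 = 3/20
  d_1[Y] = 0*3/5 + 1/2*1/2 + 1/2*1/10 = 3/10
  d_1[Z] = 0*1/10 + 1/2*2/5 + 1/2*7/10 = 11/20
d_1 = (X=3/20, Y=3/10, Z=11/20)
  d_2[X] = 3/20*3/10 + 3/10*1/10 + 11/20*1/5 = 37/200
  d_2[Y] = 3/20*3/5 + 3/10*1/2 + 11/20*1/10 = 59/200
  d_2[Z] = 3/20*1/10 + 3/10*2/5 + 11/20*7/10 = 13/25
d_2 = (X=37/200, Y=59/200, Z=13/25)
  d_3[X] = 37/200*3/10 + 59/200*1/10 + 13/25*1/5 = 189/1000
  d_3[Y] = 37/200*3/5 + 59/200*1/2 + 13/25*1/10 = 621/2000
  d_3[Z] = 37/200*1/10 + 59/200*2/5 + 13/25*7/10 = 1001/2000
d_3 = (X=189/1000, Y=621/2000, Z=1001/2000)

Answer: 189/1000 621/2000 1001/2000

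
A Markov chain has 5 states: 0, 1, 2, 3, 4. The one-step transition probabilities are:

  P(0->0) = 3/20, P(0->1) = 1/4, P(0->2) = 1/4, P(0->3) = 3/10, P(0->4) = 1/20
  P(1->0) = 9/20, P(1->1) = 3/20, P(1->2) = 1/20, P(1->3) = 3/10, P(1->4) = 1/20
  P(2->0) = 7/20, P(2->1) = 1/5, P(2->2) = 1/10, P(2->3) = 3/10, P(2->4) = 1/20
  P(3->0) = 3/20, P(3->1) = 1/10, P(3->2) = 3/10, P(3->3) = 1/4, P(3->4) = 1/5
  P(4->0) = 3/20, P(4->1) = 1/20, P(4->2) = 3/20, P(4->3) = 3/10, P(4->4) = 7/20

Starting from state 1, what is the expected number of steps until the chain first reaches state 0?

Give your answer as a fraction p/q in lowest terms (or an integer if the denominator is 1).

Answer: 9310/2889

Derivation:
Let h_i = expected steps to first reach 0 from state i.
Boundary: h_0 = 0.
First-step equations for the other states:
  h_1 = 1 + 9/20*h_0 + 3/20*h_1 + 1/20*h_2 + 3/10*h_3 + 1/20*h_4
  h_2 = 1 + 7/20*h_0 + 1/5*h_1 + 1/10*h_2 + 3/10*h_3 + 1/20*h_4
  h_3 = 1 + 3/20*h_0 + 1/10*h_1 + 3/10*h_2 + 1/4*h_3 + 1/5*h_4
  h_4 = 1 + 3/20*h_0 + 1/20*h_1 + 3/20*h_2 + 3/10*h_3 + 7/20*h_4

Substituting h_0 = 0 and rearranging gives the linear system (I - Q) h = 1:
  [17/20, -1/20, -3/10, -1/20] . (h_1, h_2, h_3, h_4) = 1
  [-1/5, 9/10, -3/10, -1/20] . (h_1, h_2, h_3, h_4) = 1
  [-1/10, -3/10, 3/4, -1/5] . (h_1, h_2, h_3, h_4) = 1
  [-1/20, -3/20, -3/10, 13/20] . (h_1, h_2, h_3, h_4) = 1

Solving yields:
  h_1 = 9310/2889
  h_2 = 3430/963
  h_3 = 38380/8667
  h_4 = 4480/963

Starting state is 1, so the expected hitting time is h_1 = 9310/2889.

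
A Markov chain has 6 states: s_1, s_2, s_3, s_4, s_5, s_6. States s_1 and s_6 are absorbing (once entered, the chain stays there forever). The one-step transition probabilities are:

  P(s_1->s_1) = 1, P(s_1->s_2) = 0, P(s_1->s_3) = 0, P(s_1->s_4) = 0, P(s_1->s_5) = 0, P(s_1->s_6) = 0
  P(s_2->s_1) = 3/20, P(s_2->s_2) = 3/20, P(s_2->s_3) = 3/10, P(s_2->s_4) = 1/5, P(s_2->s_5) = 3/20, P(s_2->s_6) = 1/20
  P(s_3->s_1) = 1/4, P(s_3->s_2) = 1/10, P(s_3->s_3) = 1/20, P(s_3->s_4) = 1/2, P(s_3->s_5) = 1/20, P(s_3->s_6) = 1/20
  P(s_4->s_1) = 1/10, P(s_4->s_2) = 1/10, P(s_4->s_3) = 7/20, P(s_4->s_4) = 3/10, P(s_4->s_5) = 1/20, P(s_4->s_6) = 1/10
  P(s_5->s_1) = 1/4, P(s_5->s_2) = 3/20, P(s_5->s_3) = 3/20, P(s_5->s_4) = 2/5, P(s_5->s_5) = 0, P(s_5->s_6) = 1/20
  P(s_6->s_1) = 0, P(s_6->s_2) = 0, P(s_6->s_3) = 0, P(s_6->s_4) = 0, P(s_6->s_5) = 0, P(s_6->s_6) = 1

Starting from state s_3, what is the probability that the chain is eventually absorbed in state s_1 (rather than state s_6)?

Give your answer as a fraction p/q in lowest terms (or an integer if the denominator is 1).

Let a_i = P(absorbed in s_1 | start in state i).
Boundary conditions: a_s_1 = 1, a_s_6 = 0.
For each transient state i, a_i = sum_j P(i->j) * a_j:
  a_s_2 = 3/20*a_s_1 + 3/20*a_s_2 + 3/10*a_s_3 + 1/5*a_s_4 + 3/20*a_s_5 + 1/20*a_s_6
  a_s_3 = 1/4*a_s_1 + 1/10*a_s_2 + 1/20*a_s_3 + 1/2*a_s_4 + 1/20*a_s_5 + 1/20*a_s_6
  a_s_4 = 1/10*a_s_1 + 1/10*a_s_2 + 7/20*a_s_3 + 3/10*a_s_4 + 1/20*a_s_5 + 1/10*a_s_6
  a_s_5 = 1/4*a_s_1 + 3/20*a_s_2 + 3/20*a_s_3 + 2/5*a_s_4 + 0*a_s_5 + 1/20*a_s_6

Substituting a_s_1 = 1 and a_s_6 = 0, rearrange to (I - Q) a = r where r[i] = P(i -> s_1):
  [17/20, -3/10, -1/5, -3/20] . (a_s_2, a_s_3, a_s_4, a_s_5) = 3/20
  [-1/10, 19/20, -1/2, -1/20] . (a_s_2, a_s_3, a_s_4, a_s_5) = 1/4
  [-1/10, -7/20, 7/10, -1/20] . (a_s_2, a_s_3, a_s_4, a_s_5) = 1/10
  [-3/20, -3/20, -2/5, 1] . (a_s_2, a_s_3, a_s_4, a_s_5) = 1/4

Solving yields:
  a_s_2 = 5699/7962
  a_s_3 = 1921/2654
  a_s_4 = 2624/3981
  a_s_5 = 5809/7962

Starting state is s_3, so the absorption probability is a_s_3 = 1921/2654.

Answer: 1921/2654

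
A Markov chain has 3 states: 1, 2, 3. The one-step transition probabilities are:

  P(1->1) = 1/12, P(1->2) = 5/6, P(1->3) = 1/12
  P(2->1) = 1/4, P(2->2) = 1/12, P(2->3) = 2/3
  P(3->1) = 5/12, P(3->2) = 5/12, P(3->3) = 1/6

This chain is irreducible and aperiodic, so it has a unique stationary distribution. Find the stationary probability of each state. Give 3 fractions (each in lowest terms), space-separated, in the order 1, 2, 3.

The stationary distribution satisfies pi = pi * P, i.e.:
  pi_1 = 1/12*pi_1 + 1/4*pi_2 + 5/12*pi_3
  pi_2 = 5/6*pi_1 + 1/12*pi_2 + 5/12*pi_3
  pi_3 = 1/12*pi_1 + 2/3*pi_2 + 1/6*pi_3
with normalization: pi_1 + pi_2 + pi_3 = 1.

Using the first 2 balance equations plus normalization, the linear system A*pi = b is:
  [-11/12, 1/4, 5/12] . pi = 0
  [5/6, -11/12, 5/12] . pi = 0
  [1, 1, 1] . pi = 1

Solving yields:
  pi_1 = 5/19
  pi_2 = 15/38
  pi_3 = 13/38

Verification (pi * P):
  5/19*1/12 + 15/38*1/4 + 13/38*5/12 = 5/19 = pi_1  (ok)
  5/19*5/6 + 15/38*1/12 + 13/38*5/12 = 15/38 = pi_2  (ok)
  5/19*1/12 + 15/38*2/3 + 13/38*1/6 = 13/38 = pi_3  (ok)

Answer: 5/19 15/38 13/38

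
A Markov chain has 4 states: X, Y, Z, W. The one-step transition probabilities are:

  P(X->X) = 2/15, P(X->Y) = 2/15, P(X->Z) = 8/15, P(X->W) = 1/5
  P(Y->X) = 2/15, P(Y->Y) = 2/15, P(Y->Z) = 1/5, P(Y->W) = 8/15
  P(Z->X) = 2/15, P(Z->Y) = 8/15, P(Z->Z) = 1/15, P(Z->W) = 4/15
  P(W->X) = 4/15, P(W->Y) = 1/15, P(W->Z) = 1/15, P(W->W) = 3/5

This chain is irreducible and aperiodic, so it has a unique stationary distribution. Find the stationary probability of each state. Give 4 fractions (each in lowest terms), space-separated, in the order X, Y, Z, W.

The stationary distribution satisfies pi = pi * P, i.e.:
  pi_X = 2/15*pi_X + 2/15*pi_Y + 2/15*pi_Z + 4/15*pi_W
  pi_Y = 2/15*pi_X + 2/15*pi_Y + 8/15*pi_Z + 1/15*pi_W
  pi_Z = 8/15*pi_X + 1/5*pi_Y + 1/15*pi_Z + 1/15*pi_W
  pi_W = 1/5*pi_X + 8/15*pi_Y + 4/15*pi_Z + 3/5*pi_W
with normalization: pi_X + pi_Y + pi_Z + pi_W = 1.

Using the first 3 balance equations plus normalization, the linear system A*pi = b is:
  [-13/15, 2/15, 2/15, 4/15] . pi = 0
  [2/15, -13/15, 8/15, 1/15] . pi = 0
  [8/15, 1/5, -14/15, 1/15] . pi = 0
  [1, 1, 1, 1] . pi = 1

Solving yields:
  pi_X = 59/305
  pi_Y = 107/610
  pi_Z = 11/61
  pi_W = 55/122

Verification (pi * P):
  59/305*2/15 + 107/610*2/15 + 11/61*2/15 + 55/122*4/15 = 59/305 = pi_X  (ok)
  59/305*2/15 + 107/610*2/15 + 11/61*8/15 + 55/122*1/15 = 107/610 = pi_Y  (ok)
  59/305*8/15 + 107/610*1/5 + 11/61*1/15 + 55/122*1/15 = 11/61 = pi_Z  (ok)
  59/305*1/5 + 107/610*8/15 + 11/61*4/15 + 55/122*3/5 = 55/122 = pi_W  (ok)

Answer: 59/305 107/610 11/61 55/122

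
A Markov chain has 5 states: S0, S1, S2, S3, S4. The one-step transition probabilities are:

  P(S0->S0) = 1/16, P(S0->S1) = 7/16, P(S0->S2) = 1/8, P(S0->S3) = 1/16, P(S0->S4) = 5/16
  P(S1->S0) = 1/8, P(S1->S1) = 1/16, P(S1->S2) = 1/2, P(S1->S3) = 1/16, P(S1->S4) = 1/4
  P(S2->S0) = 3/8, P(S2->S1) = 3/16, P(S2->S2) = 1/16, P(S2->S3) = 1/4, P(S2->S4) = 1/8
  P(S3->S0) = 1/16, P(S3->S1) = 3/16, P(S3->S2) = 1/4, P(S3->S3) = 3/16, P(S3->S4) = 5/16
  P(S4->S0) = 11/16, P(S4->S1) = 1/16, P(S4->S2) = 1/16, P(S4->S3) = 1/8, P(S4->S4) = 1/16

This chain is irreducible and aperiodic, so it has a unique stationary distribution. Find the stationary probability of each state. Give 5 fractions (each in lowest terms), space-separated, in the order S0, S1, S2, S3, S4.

Answer: 2369/8872 1797/8872 1701/8872 283/2218 1873/8872

Derivation:
The stationary distribution satisfies pi = pi * P, i.e.:
  pi_S0 = 1/16*pi_S0 + 1/8*pi_S1 + 3/8*pi_S2 + 1/16*pi_S3 + 11/16*pi_S4
  pi_S1 = 7/16*pi_S0 + 1/16*pi_S1 + 3/16*pi_S2 + 3/16*pi_S3 + 1/16*pi_S4
  pi_S2 = 1/8*pi_S0 + 1/2*pi_S1 + 1/16*pi_S2 + 1/4*pi_S3 + 1/16*pi_S4
  pi_S3 = 1/16*pi_S0 + 1/16*pi_S1 + 1/4*pi_S2 + 3/16*pi_S3 + 1/8*pi_S4
  pi_S4 = 5/16*pi_S0 + 1/4*pi_S1 + 1/8*pi_S2 + 5/16*pi_S3 + 1/16*pi_S4
with normalization: pi_S0 + pi_S1 + pi_S2 + pi_S3 + pi_S4 = 1.

Using the first 4 balance equations plus normalization, the linear system A*pi = b is:
  [-15/16, 1/8, 3/8, 1/16, 11/16] . pi = 0
  [7/16, -15/16, 3/16, 3/16, 1/16] . pi = 0
  [1/8, 1/2, -15/16, 1/4, 1/16] . pi = 0
  [1/16, 1/16, 1/4, -13/16, 1/8] . pi = 0
  [1, 1, 1, 1, 1] . pi = 1

Solving yields:
  pi_S0 = 2369/8872
  pi_S1 = 1797/8872
  pi_S2 = 1701/8872
  pi_S3 = 283/2218
  pi_S4 = 1873/8872

Verification (pi * P):
  2369/8872*1/16 + 1797/8872*1/8 + 1701/8872*3/8 + 283/2218*1/16 + 1873/8872*11/16 = 2369/8872 = pi_S0  (ok)
  2369/8872*7/16 + 1797/8872*1/16 + 1701/8872*3/16 + 283/2218*3/16 + 1873/8872*1/16 = 1797/8872 = pi_S1  (ok)
  2369/8872*1/8 + 1797/8872*1/2 + 1701/8872*1/16 + 283/2218*1/4 + 1873/8872*1/16 = 1701/8872 = pi_S2  (ok)
  2369/8872*1/16 + 1797/8872*1/16 + 1701/8872*1/4 + 283/2218*3/16 + 1873/8872*1/8 = 283/2218 = pi_S3  (ok)
  2369/8872*5/16 + 1797/8872*1/4 + 1701/8872*1/8 + 283/2218*5/16 + 1873/8872*1/16 = 1873/8872 = pi_S4  (ok)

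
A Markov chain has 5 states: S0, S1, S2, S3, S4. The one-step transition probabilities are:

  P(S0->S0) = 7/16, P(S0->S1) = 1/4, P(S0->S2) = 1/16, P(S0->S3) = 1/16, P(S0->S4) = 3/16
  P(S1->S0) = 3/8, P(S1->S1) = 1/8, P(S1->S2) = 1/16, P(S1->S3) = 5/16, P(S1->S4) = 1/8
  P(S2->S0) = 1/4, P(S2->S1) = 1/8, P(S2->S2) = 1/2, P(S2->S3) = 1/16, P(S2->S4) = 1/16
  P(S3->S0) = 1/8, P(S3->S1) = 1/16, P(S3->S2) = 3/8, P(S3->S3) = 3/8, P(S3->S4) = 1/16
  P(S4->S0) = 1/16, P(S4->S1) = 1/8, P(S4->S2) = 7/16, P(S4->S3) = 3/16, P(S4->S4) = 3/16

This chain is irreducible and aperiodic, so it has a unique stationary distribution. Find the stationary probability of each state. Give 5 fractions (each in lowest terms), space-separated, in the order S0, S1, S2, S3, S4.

Answer: 9325/33684 1256/8421 343/1203 939/5614 4097/33684

Derivation:
The stationary distribution satisfies pi = pi * P, i.e.:
  pi_S0 = 7/16*pi_S0 + 3/8*pi_S1 + 1/4*pi_S2 + 1/8*pi_S3 + 1/16*pi_S4
  pi_S1 = 1/4*pi_S0 + 1/8*pi_S1 + 1/8*pi_S2 + 1/16*pi_S3 + 1/8*pi_S4
  pi_S2 = 1/16*pi_S0 + 1/16*pi_S1 + 1/2*pi_S2 + 3/8*pi_S3 + 7/16*pi_S4
  pi_S3 = 1/16*pi_S0 + 5/16*pi_S1 + 1/16*pi_S2 + 3/8*pi_S3 + 3/16*pi_S4
  pi_S4 = 3/16*pi_S0 + 1/8*pi_S1 + 1/16*pi_S2 + 1/16*pi_S3 + 3/16*pi_S4
with normalization: pi_S0 + pi_S1 + pi_S2 + pi_S3 + pi_S4 = 1.

Using the first 4 balance equations plus normalization, the linear system A*pi = b is:
  [-9/16, 3/8, 1/4, 1/8, 1/16] . pi = 0
  [1/4, -7/8, 1/8, 1/16, 1/8] . pi = 0
  [1/16, 1/16, -1/2, 3/8, 7/16] . pi = 0
  [1/16, 5/16, 1/16, -5/8, 3/16] . pi = 0
  [1, 1, 1, 1, 1] . pi = 1

Solving yields:
  pi_S0 = 9325/33684
  pi_S1 = 1256/8421
  pi_S2 = 343/1203
  pi_S3 = 939/5614
  pi_S4 = 4097/33684

Verification (pi * P):
  9325/33684*7/16 + 1256/8421*3/8 + 343/1203*1/4 + 939/5614*1/8 + 4097/33684*1/16 = 9325/33684 = pi_S0  (ok)
  9325/33684*1/4 + 1256/8421*1/8 + 343/1203*1/8 + 939/5614*1/16 + 4097/33684*1/8 = 1256/8421 = pi_S1  (ok)
  9325/33684*1/16 + 1256/8421*1/16 + 343/1203*1/2 + 939/5614*3/8 + 4097/33684*7/16 = 343/1203 = pi_S2  (ok)
  9325/33684*1/16 + 1256/8421*5/16 + 343/1203*1/16 + 939/5614*3/8 + 4097/33684*3/16 = 939/5614 = pi_S3  (ok)
  9325/33684*3/16 + 1256/8421*1/8 + 343/1203*1/16 + 939/5614*1/16 + 4097/33684*3/16 = 4097/33684 = pi_S4  (ok)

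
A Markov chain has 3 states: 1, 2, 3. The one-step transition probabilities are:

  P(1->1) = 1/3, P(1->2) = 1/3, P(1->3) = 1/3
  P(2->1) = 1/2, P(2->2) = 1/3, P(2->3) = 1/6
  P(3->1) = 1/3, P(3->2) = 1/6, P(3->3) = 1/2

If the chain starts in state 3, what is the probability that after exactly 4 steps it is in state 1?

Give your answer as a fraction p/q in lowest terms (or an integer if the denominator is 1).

Computing P^4 by repeated multiplication:
P^1 =
  1: [1/3, 1/3, 1/3]
  2: [1/2, 1/3, 1/6]
  3: [1/3, 1/6, 1/2]
P^2 =
  1: [7/18, 5/18, 1/3]
  2: [7/18, 11/36, 11/36]
  3: [13/36, 1/4, 7/18]
P^3 =
  1: [41/108, 5/18, 37/108]
  2: [83/216, 61/216, 1/3]
  3: [3/8, 29/108, 77/216]
P^4 =
  1: [41/108, 179/648, 223/648]
  2: [493/1296, 5/18, 443/1296]
  3: [245/648, 355/1296, 451/1296]

(P^4)[3 -> 1] = 245/648

Answer: 245/648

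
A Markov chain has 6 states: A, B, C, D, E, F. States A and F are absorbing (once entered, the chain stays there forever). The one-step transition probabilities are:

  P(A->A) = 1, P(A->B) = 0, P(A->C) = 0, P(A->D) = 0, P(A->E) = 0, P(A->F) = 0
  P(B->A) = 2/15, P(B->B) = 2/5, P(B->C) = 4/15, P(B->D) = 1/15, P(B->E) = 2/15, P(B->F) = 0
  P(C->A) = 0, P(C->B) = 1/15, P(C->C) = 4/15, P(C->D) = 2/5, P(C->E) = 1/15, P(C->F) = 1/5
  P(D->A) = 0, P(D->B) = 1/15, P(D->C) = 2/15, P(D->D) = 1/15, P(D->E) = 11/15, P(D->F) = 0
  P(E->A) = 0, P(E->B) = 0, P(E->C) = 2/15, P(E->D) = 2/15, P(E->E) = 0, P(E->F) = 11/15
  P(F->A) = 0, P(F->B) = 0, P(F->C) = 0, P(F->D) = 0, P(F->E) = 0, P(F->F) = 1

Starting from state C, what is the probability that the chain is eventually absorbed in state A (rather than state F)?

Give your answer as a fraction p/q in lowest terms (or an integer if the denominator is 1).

Answer: 80/2007

Derivation:
Let a_i = P(absorbed in A | start in state i).
Boundary conditions: a_A = 1, a_F = 0.
For each transient state i, a_i = sum_j P(i->j) * a_j:
  a_B = 2/15*a_A + 2/5*a_B + 4/15*a_C + 1/15*a_D + 2/15*a_E + 0*a_F
  a_C = 0*a_A + 1/15*a_B + 4/15*a_C + 2/5*a_D + 1/15*a_E + 1/5*a_F
  a_D = 0*a_A + 1/15*a_B + 2/15*a_C + 1/15*a_D + 11/15*a_E + 0*a_F
  a_E = 0*a_A + 0*a_B + 2/15*a_C + 2/15*a_D + 0*a_E + 11/15*a_F

Substituting a_A = 1 and a_F = 0, rearrange to (I - Q) a = r where r[i] = P(i -> A):
  [3/5, -4/15, -1/15, -2/15] . (a_B, a_C, a_D, a_E) = 2/15
  [-1/15, 11/15, -2/5, -1/15] . (a_B, a_C, a_D, a_E) = 0
  [-1/15, -2/15, 14/15, -11/15] . (a_B, a_C, a_D, a_E) = 0
  [0, -2/15, -2/15, 1] . (a_B, a_C, a_D, a_E) = 0

Solving yields:
  a_B = 3448/14049
  a_C = 80/2007
  a_D = 430/14049
  a_E = 44/4683

Starting state is C, so the absorption probability is a_C = 80/2007.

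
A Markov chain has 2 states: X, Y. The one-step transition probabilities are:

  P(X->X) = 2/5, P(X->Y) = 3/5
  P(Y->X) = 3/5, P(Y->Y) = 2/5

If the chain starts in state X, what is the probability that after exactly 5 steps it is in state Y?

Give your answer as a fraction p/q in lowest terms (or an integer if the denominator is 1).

Computing P^5 by repeated multiplication:
P^1 =
  X: [2/5, 3/5]
  Y: [3/5, 2/5]
P^2 =
  X: [13/25, 12/25]
  Y: [12/25, 13/25]
P^3 =
  X: [62/125, 63/125]
  Y: [63/125, 62/125]
P^4 =
  X: [313/625, 312/625]
  Y: [312/625, 313/625]
P^5 =
  X: [1562/3125, 1563/3125]
  Y: [1563/3125, 1562/3125]

(P^5)[X -> Y] = 1563/3125

Answer: 1563/3125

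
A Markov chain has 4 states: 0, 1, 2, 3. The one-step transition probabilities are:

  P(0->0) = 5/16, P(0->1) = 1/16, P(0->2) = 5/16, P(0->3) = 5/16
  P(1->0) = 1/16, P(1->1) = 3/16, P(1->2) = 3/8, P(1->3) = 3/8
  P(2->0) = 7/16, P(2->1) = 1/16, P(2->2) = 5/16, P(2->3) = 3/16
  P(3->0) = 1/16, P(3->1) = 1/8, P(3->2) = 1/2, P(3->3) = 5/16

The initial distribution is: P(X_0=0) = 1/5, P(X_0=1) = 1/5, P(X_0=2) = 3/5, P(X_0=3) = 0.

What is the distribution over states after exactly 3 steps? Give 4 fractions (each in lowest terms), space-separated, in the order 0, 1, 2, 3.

Answer: 2729/10240 1863/20480 7579/20480 279/1024

Derivation:
Propagating the distribution step by step (d_{t+1} = d_t * P):
d_0 = (0=1/5, 1=1/5, 2=3/5, 3=0)
  d_1[0] = 1/5*5/16 + 1/5*1/16 + 3/5*7/16 + 0*1/16 = 27/80
  d_1[1] = 1/5*1/16 + 1/5*3/16 + 3/5*1/16 + 0*1/8 = 7/80
  d_1[2] = 1/5*5/16 + 1/5*3/8 + 3/5*5/16 + 0*1/2 = 13/40
  d_1[3] = 1/5*5/16 + 1/5*3/8 + 3/5*3/16 + 0*5/16 = 1/4
d_1 = (0=27/80, 1=7/80, 2=13/40, 3=1/4)
  d_2[0] = 27/80*5/16 + 7/80*1/16 + 13/40*7/16 + 1/4*1/16 = 43/160
  d_2[1] = 27/80*1/16 + 7/80*3/16 + 13/40*1/16 + 1/4*1/8 = 57/640
  d_2[2] = 27/80*5/16 + 7/80*3/8 + 13/40*5/16 + 1/4*1/2 = 467/1280
  d_2[3] = 27/80*5/16 + 7/80*3/8 + 13/40*3/16 + 1/4*5/16 = 71/256
d_2 = (0=43/160, 1=57/640, 2=467/1280, 3=71/256)
  d_3[0] = 43/160*5/16 + 57/640*1/16 + 467/1280*7/16 + 71/256*1/16 = 2729/10240
  d_3[1] = 43/160*1/16 + 57/640*3/16 + 467/1280*1/16 + 71/256*1/8 = 1863/20480
  d_3[2] = 43/160*5/16 + 57/640*3/8 + 467/1280*5/16 + 71/256*1/2 = 7579/20480
  d_3[3] = 43/160*5/16 + 57/640*3/8 + 467/1280*3/16 + 71/256*5/16 = 279/1024
d_3 = (0=2729/10240, 1=1863/20480, 2=7579/20480, 3=279/1024)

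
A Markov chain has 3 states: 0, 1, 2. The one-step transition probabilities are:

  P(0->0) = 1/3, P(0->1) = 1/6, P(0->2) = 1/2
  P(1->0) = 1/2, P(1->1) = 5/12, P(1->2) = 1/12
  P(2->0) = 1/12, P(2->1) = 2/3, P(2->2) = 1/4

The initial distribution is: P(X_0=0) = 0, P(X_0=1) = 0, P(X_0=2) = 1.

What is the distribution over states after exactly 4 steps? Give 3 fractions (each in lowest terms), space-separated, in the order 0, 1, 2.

Answer: 2255/6912 451/1152 1951/6912

Derivation:
Propagating the distribution step by step (d_{t+1} = d_t * P):
d_0 = (0=0, 1=0, 2=1)
  d_1[0] = 0*1/3 + 0*1/2 + 1*1/12 = 1/12
  d_1[1] = 0*1/6 + 0*5/12 + 1*2/3 = 2/3
  d_1[2] = 0*1/2 + 0*1/12 + 1*1/4 = 1/4
d_1 = (0=1/12, 1=2/3, 2=1/4)
  d_2[0] = 1/12*1/3 + 2/3*1/2 + 1/4*1/12 = 55/144
  d_2[1] = 1/12*1/6 + 2/3*5/12 + 1/4*2/3 = 11/24
  d_2[2] = 1/12*1/2 + 2/3*1/12 + 1/4*1/4 = 23/144
d_2 = (0=55/144, 1=11/24, 2=23/144)
  d_3[0] = 55/144*1/3 + 11/24*1/2 + 23/144*1/12 = 71/192
  d_3[1] = 55/144*1/6 + 11/24*5/12 + 23/144*2/3 = 13/36
  d_3[2] = 55/144*1/2 + 11/24*1/12 + 23/144*1/4 = 155/576
d_3 = (0=71/192, 1=13/36, 2=155/576)
  d_4[0] = 71/192*1/3 + 13/36*1/2 + 155/576*1/12 = 2255/6912
  d_4[1] = 71/192*1/6 + 13/36*5/12 + 155/576*2/3 = 451/1152
  d_4[2] = 71/192*1/2 + 13/36*1/12 + 155/576*1/4 = 1951/6912
d_4 = (0=2255/6912, 1=451/1152, 2=1951/6912)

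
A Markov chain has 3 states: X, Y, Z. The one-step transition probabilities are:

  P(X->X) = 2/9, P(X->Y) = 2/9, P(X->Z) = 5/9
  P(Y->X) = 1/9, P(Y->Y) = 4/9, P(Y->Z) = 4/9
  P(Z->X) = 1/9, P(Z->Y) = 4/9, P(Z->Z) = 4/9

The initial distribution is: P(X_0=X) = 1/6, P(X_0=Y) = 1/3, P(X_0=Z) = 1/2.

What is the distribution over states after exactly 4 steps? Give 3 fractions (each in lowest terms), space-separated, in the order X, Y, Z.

Answer: 4921/39366 8201/19683 18043/39366

Derivation:
Propagating the distribution step by step (d_{t+1} = d_t * P):
d_0 = (X=1/6, Y=1/3, Z=1/2)
  d_1[X] = 1/6*2/9 + 1/3*1/9 + 1/2*1/9 = 7/54
  d_1[Y] = 1/6*2/9 + 1/3*4/9 + 1/2*4/9 = 11/27
  d_1[Z] = 1/6*5/9 + 1/3*4/9 + 1/2*4/9 = 25/54
d_1 = (X=7/54, Y=11/27, Z=25/54)
  d_2[X] = 7/54*2/9 + 11/27*1/9 + 25/54*1/9 = 61/486
  d_2[Y] = 7/54*2/9 + 11/27*4/9 + 25/54*4/9 = 101/243
  d_2[Z] = 7/54*5/9 + 11/27*4/9 + 25/54*4/9 = 223/486
d_2 = (X=61/486, Y=101/243, Z=223/486)
  d_3[X] = 61/486*2/9 + 101/243*1/9 + 223/486*1/9 = 547/4374
  d_3[Y] = 61/486*2/9 + 101/243*4/9 + 223/486*4/9 = 911/2187
  d_3[Z] = 61/486*5/9 + 101/243*4/9 + 223/486*4/9 = 2005/4374
d_3 = (X=547/4374, Y=911/2187, Z=2005/4374)
  d_4[X] = 547/4374*2/9 + 911/2187*1/9 + 2005/4374*1/9 = 4921/39366
  d_4[Y] = 547/4374*2/9 + 911/2187*4/9 + 2005/4374*4/9 = 8201/19683
  d_4[Z] = 547/4374*5/9 + 911/2187*4/9 + 2005/4374*4/9 = 18043/39366
d_4 = (X=4921/39366, Y=8201/19683, Z=18043/39366)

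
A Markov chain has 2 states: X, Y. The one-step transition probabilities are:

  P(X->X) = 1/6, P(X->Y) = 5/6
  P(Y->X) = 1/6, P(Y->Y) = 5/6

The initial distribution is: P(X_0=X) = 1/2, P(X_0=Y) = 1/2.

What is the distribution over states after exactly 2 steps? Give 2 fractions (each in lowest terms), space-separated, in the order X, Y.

Propagating the distribution step by step (d_{t+1} = d_t * P):
d_0 = (X=1/2, Y=1/2)
  d_1[X] = 1/2*1/6 + 1/2*1/6 = 1/6
  d_1[Y] = 1/2*5/6 + 1/2*5/6 = 5/6
d_1 = (X=1/6, Y=5/6)
  d_2[X] = 1/6*1/6 + 5/6*1/6 = 1/6
  d_2[Y] = 1/6*5/6 + 5/6*5/6 = 5/6
d_2 = (X=1/6, Y=5/6)

Answer: 1/6 5/6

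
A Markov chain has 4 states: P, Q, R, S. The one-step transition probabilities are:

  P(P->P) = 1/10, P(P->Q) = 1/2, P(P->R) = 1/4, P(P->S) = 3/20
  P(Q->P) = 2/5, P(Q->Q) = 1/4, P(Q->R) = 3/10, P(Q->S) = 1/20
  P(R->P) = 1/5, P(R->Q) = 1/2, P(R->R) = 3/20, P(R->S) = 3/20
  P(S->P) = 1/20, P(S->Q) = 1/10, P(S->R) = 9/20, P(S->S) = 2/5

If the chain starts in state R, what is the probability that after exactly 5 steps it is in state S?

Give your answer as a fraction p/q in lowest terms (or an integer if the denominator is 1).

Answer: 490143/3200000

Derivation:
Computing P^5 by repeated multiplication:
P^1 =
  P: [1/10, 1/2, 1/4, 3/20]
  Q: [2/5, 1/4, 3/10, 1/20]
  R: [1/5, 1/2, 3/20, 3/20]
  S: [1/20, 1/10, 9/20, 2/5]
P^2 =
  P: [107/400, 63/200, 7/25, 11/80]
  Q: [81/400, 167/400, 97/400, 11/80]
  R: [103/400, 63/200, 29/100, 11/80]
  S: [31/200, 63/200, 29/100, 6/25]
P^3 =
  P: [69/320, 293/800, 1061/4000, 1223/8000]
  Q: [1941/8000, 109/320, 2193/8000, 1141/8000]
  R: [1733/8000, 293/800, 1057/4000, 1223/8000]
  S: [423/2000, 1301/4000, 1139/4000, 357/2000]
P^4 =
  P: [36601/160000, 27783/80000, 21789/80000, 4851/32000]
  Q: [7119/32000, 57247/160000, 42903/160000, 4851/32000]
  R: [7317/32000, 27783/80000, 21797/80000, 4851/32000]
  S: [1737/8000, 27783/80000, 21879/80000, 1621/10000]
P^5 =
  P: [716297/3200000, 112813/320000, 86543/320000, 490143/3200000]
  Q: [725033/3200000, 44789/128000, 868461/3200000, 486781/3200000]
  R: [716329/3200000, 112813/320000, 432699/1600000, 490143/3200000]
  S: [22343/100000, 557341/1600000, 435897/1600000, 124637/800000]

(P^5)[R -> S] = 490143/3200000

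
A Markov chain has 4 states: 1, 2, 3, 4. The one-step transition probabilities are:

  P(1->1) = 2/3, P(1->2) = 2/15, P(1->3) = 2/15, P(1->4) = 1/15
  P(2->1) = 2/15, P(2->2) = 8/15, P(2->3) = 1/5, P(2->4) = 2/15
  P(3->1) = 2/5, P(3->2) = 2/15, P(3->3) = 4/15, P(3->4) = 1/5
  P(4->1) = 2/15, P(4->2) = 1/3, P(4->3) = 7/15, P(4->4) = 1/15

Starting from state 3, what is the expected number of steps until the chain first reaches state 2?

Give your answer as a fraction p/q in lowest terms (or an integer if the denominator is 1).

Let h_i = expected steps to first reach 2 from state i.
Boundary: h_2 = 0.
First-step equations for the other states:
  h_1 = 1 + 2/3*h_1 + 2/15*h_2 + 2/15*h_3 + 1/15*h_4
  h_3 = 1 + 2/5*h_1 + 2/15*h_2 + 4/15*h_3 + 1/5*h_4
  h_4 = 1 + 2/15*h_1 + 1/3*h_2 + 7/15*h_3 + 1/15*h_4

Substituting h_2 = 0 and rearranging gives the linear system (I - Q) h = 1:
  [1/3, -2/15, -1/15] . (h_1, h_3, h_4) = 1
  [-2/5, 11/15, -1/5] . (h_1, h_3, h_4) = 1
  [-2/15, -7/15, 14/15] . (h_1, h_3, h_4) = 1

Solving yields:
  h_1 = 2775/421
  h_3 = 2685/421
  h_4 = 2190/421

Starting state is 3, so the expected hitting time is h_3 = 2685/421.

Answer: 2685/421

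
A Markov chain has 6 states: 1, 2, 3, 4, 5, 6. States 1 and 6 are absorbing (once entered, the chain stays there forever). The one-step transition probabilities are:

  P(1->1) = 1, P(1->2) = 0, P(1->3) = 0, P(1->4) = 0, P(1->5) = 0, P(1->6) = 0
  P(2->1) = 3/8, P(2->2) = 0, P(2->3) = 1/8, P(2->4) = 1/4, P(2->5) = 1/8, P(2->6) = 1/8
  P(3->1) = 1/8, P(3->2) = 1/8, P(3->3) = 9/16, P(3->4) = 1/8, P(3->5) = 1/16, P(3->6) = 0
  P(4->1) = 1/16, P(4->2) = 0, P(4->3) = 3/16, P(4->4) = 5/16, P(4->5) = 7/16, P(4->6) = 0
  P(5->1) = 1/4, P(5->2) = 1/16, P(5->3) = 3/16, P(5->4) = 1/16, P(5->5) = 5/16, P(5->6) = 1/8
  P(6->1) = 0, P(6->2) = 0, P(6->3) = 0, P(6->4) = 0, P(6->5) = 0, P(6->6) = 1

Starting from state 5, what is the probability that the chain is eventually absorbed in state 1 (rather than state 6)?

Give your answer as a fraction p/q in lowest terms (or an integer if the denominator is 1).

Answer: 3305/4516

Derivation:
Let a_i = P(absorbed in 1 | start in state i).
Boundary conditions: a_1 = 1, a_6 = 0.
For each transient state i, a_i = sum_j P(i->j) * a_j:
  a_2 = 3/8*a_1 + 0*a_2 + 1/8*a_3 + 1/4*a_4 + 1/8*a_5 + 1/8*a_6
  a_3 = 1/8*a_1 + 1/8*a_2 + 9/16*a_3 + 1/8*a_4 + 1/16*a_5 + 0*a_6
  a_4 = 1/16*a_1 + 0*a_2 + 3/16*a_3 + 5/16*a_4 + 7/16*a_5 + 0*a_6
  a_5 = 1/4*a_1 + 1/16*a_2 + 3/16*a_3 + 1/16*a_4 + 5/16*a_5 + 1/8*a_6

Substituting a_1 = 1 and a_6 = 0, rearrange to (I - Q) a = r where r[i] = P(i -> 1):
  [1, -1/8, -1/4, -1/8] . (a_2, a_3, a_4, a_5) = 3/8
  [-1/8, 7/16, -1/8, -1/16] . (a_2, a_3, a_4, a_5) = 1/8
  [0, -3/16, 11/16, -7/16] . (a_2, a_3, a_4, a_5) = 1/16
  [-1/16, -3/16, -1/16, 11/16] . (a_2, a_3, a_4, a_5) = 1/4

Solving yields:
  a_2 = 1731/2258
  a_3 = 3763/4516
  a_4 = 885/1129
  a_5 = 3305/4516

Starting state is 5, so the absorption probability is a_5 = 3305/4516.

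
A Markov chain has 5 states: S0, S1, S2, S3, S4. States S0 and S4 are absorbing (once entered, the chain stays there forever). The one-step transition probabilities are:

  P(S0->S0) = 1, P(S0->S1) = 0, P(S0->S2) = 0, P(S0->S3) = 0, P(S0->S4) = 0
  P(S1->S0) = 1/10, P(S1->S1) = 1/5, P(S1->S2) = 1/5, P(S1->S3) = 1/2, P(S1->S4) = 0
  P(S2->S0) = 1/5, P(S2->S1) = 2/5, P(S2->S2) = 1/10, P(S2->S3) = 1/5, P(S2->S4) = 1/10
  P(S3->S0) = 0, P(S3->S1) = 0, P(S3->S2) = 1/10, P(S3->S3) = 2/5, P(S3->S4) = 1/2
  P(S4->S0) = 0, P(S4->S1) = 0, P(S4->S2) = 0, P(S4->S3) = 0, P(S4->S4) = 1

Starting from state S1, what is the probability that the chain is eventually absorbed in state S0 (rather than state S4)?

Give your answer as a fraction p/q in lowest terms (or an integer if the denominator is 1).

Let a_i = P(absorbed in S0 | start in state i).
Boundary conditions: a_S0 = 1, a_S4 = 0.
For each transient state i, a_i = sum_j P(i->j) * a_j:
  a_S1 = 1/10*a_S0 + 1/5*a_S1 + 1/5*a_S2 + 1/2*a_S3 + 0*a_S4
  a_S2 = 1/5*a_S0 + 2/5*a_S1 + 1/10*a_S2 + 1/5*a_S3 + 1/10*a_S4
  a_S3 = 0*a_S0 + 0*a_S1 + 1/10*a_S2 + 2/5*a_S3 + 1/2*a_S4

Substituting a_S0 = 1 and a_S4 = 0, rearrange to (I - Q) a = r where r[i] = P(i -> S0):
  [4/5, -1/5, -1/2] . (a_S1, a_S2, a_S3) = 1/10
  [-2/5, 9/10, -1/5] . (a_S1, a_S2, a_S3) = 1/5
  [0, -1/10, 3/5] . (a_S1, a_S2, a_S3) = 0

Solving yields:
  a_S1 = 43/174
  a_S2 = 10/29
  a_S3 = 5/87

Starting state is S1, so the absorption probability is a_S1 = 43/174.

Answer: 43/174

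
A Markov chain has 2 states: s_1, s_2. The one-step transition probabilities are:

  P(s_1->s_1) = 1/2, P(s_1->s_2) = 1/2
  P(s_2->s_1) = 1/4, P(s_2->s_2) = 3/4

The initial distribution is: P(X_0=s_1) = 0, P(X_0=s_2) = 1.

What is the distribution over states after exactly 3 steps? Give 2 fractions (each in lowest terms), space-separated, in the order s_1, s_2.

Answer: 21/64 43/64

Derivation:
Propagating the distribution step by step (d_{t+1} = d_t * P):
d_0 = (s_1=0, s_2=1)
  d_1[s_1] = 0*1/2 + 1*1/4 = 1/4
  d_1[s_2] = 0*1/2 + 1*3/4 = 3/4
d_1 = (s_1=1/4, s_2=3/4)
  d_2[s_1] = 1/4*1/2 + 3/4*1/4 = 5/16
  d_2[s_2] = 1/4*1/2 + 3/4*3/4 = 11/16
d_2 = (s_1=5/16, s_2=11/16)
  d_3[s_1] = 5/16*1/2 + 11/16*1/4 = 21/64
  d_3[s_2] = 5/16*1/2 + 11/16*3/4 = 43/64
d_3 = (s_1=21/64, s_2=43/64)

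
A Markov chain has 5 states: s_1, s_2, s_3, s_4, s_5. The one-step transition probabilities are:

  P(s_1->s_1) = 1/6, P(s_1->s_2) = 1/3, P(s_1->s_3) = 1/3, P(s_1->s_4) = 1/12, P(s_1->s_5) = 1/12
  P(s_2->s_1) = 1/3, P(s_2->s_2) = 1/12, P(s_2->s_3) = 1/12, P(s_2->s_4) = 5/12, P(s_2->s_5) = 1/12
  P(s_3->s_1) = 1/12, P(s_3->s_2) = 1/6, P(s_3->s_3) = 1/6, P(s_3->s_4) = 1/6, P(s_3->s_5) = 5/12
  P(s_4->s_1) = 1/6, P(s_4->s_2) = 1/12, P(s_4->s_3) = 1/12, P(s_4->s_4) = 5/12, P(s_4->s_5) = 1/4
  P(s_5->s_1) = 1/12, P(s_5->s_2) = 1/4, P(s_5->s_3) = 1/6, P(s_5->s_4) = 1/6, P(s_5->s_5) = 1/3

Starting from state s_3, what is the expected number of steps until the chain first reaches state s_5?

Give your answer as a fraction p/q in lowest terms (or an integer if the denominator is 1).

Let h_i = expected steps to first reach s_5 from state i.
Boundary: h_s_5 = 0.
First-step equations for the other states:
  h_s_1 = 1 + 1/6*h_s_1 + 1/3*h_s_2 + 1/3*h_s_3 + 1/12*h_s_4 + 1/12*h_s_5
  h_s_2 = 1 + 1/3*h_s_1 + 1/12*h_s_2 + 1/12*h_s_3 + 5/12*h_s_4 + 1/12*h_s_5
  h_s_3 = 1 + 1/12*h_s_1 + 1/6*h_s_2 + 1/6*h_s_3 + 1/6*h_s_4 + 5/12*h_s_5
  h_s_4 = 1 + 1/6*h_s_1 + 1/12*h_s_2 + 1/12*h_s_3 + 5/12*h_s_4 + 1/4*h_s_5

Substituting h_s_5 = 0 and rearranging gives the linear system (I - Q) h = 1:
  [5/6, -1/3, -1/3, -1/12] . (h_s_1, h_s_2, h_s_3, h_s_4) = 1
  [-1/3, 11/12, -1/12, -5/12] . (h_s_1, h_s_2, h_s_3, h_s_4) = 1
  [-1/12, -1/6, 5/6, -1/6] . (h_s_1, h_s_2, h_s_3, h_s_4) = 1
  [-1/6, -1/12, -1/12, 7/12] . (h_s_1, h_s_2, h_s_3, h_s_4) = 1

Solving yields:
  h_s_1 = 1812/341
  h_s_2 = 1850/341
  h_s_3 = 1270/341
  h_s_4 = 1548/341

Starting state is s_3, so the expected hitting time is h_s_3 = 1270/341.

Answer: 1270/341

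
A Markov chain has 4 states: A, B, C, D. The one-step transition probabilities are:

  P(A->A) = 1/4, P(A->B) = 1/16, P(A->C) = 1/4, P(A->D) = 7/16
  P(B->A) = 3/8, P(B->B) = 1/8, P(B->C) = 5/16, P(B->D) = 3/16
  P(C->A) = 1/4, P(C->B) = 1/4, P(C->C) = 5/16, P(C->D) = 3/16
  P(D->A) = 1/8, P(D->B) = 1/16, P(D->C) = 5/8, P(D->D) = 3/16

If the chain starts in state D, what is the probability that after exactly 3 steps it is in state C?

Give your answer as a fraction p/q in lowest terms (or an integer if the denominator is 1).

Answer: 375/1024

Derivation:
Computing P^3 by repeated multiplication:
P^1 =
  A: [1/4, 1/16, 1/4, 7/16]
  B: [3/8, 1/8, 5/16, 3/16]
  C: [1/4, 1/4, 5/16, 3/16]
  D: [1/8, 1/16, 5/8, 3/16]
P^2 =
  A: [13/64, 29/256, 111/256, 1/4]
  B: [31/128, 33/256, 89/256, 9/32]
  C: [33/128, 35/256, 91/256, 1/4]
  D: [15/64, 47/256, 93/256, 7/32]
P^3 =
  A: [477/2048, 309/2048, 387/1024, 61/256]
  B: [473/2048, 139/1024, 789/2048, 127/512]
  C: [483/2048, 141/1024, 767/2048, 129/512]
  D: [503/2048, 291/2048, 375/1024, 63/256]

(P^3)[D -> C] = 375/1024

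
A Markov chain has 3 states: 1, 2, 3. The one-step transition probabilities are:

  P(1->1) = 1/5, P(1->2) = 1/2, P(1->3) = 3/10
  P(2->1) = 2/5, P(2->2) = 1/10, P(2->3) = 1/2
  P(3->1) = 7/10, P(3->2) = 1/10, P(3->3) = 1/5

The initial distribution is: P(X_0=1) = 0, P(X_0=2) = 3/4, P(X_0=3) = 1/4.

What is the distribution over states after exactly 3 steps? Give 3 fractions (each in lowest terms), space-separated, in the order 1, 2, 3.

Propagating the distribution step by step (d_{t+1} = d_t * P):
d_0 = (1=0, 2=3/4, 3=1/4)
  d_1[1] = 0*1/5 + 3/4*2/5 + 1/4*7/10 = 19/40
  d_1[2] = 0*1/2 + 3/4*1/10 + 1/4*1/10 = 1/10
  d_1[3] = 0*3/10 + 3/4*1/2 + 1/4*1/5 = 17/40
d_1 = (1=19/40, 2=1/10, 3=17/40)
  d_2[1] = 19/40*1/5 + 1/10*2/5 + 17/40*7/10 = 173/400
  d_2[2] = 19/40*1/2 + 1/10*1/10 + 17/40*1/10 = 29/100
  d_2[3] = 19/40*3/10 + 1/10*1/2 + 17/40*1/5 = 111/400
d_2 = (1=173/400, 2=29/100, 3=111/400)
  d_3[1] = 173/400*1/5 + 29/100*2/5 + 111/400*7/10 = 1587/4000
  d_3[2] = 173/400*1/2 + 29/100*1/10 + 111/400*1/10 = 273/1000
  d_3[3] = 173/400*3/10 + 29/100*1/2 + 111/400*1/5 = 1321/4000
d_3 = (1=1587/4000, 2=273/1000, 3=1321/4000)

Answer: 1587/4000 273/1000 1321/4000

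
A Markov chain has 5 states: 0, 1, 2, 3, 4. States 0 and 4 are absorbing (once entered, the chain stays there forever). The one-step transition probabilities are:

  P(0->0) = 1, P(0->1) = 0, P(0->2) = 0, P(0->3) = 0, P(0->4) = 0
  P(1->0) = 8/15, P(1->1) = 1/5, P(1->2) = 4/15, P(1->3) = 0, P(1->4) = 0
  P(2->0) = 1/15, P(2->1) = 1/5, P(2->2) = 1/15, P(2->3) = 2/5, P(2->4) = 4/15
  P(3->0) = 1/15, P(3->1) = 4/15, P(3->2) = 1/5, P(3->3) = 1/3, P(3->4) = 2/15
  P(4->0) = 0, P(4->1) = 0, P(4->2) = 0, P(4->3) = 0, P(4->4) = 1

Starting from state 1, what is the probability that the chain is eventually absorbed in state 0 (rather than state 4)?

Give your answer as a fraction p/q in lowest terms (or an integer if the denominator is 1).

Answer: 5/6

Derivation:
Let a_i = P(absorbed in 0 | start in state i).
Boundary conditions: a_0 = 1, a_4 = 0.
For each transient state i, a_i = sum_j P(i->j) * a_j:
  a_1 = 8/15*a_0 + 1/5*a_1 + 4/15*a_2 + 0*a_3 + 0*a_4
  a_2 = 1/15*a_0 + 1/5*a_1 + 1/15*a_2 + 2/5*a_3 + 4/15*a_4
  a_3 = 1/15*a_0 + 4/15*a_1 + 1/5*a_2 + 1/3*a_3 + 2/15*a_4

Substituting a_0 = 1 and a_4 = 0, rearrange to (I - Q) a = r where r[i] = P(i -> 0):
  [4/5, -4/15, 0] . (a_1, a_2, a_3) = 8/15
  [-1/5, 14/15, -2/5] . (a_1, a_2, a_3) = 1/15
  [-4/15, -1/5, 2/3] . (a_1, a_2, a_3) = 1/15

Solving yields:
  a_1 = 5/6
  a_2 = 1/2
  a_3 = 7/12

Starting state is 1, so the absorption probability is a_1 = 5/6.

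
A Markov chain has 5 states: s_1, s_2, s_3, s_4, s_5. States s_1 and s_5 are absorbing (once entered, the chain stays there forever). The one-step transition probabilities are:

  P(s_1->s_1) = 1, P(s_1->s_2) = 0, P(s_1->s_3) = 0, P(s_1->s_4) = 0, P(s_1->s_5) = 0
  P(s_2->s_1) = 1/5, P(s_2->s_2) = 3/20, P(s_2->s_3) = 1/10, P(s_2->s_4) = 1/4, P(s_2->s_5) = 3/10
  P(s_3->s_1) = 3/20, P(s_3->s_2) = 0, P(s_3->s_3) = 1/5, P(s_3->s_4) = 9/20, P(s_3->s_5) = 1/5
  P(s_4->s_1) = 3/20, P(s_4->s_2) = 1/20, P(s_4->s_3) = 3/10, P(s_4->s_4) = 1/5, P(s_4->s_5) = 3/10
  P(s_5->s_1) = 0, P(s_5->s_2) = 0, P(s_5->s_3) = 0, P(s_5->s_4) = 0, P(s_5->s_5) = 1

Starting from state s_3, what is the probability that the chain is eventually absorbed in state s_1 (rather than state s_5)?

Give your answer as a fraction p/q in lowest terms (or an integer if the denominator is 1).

Answer: 54/139

Derivation:
Let a_i = P(absorbed in s_1 | start in state i).
Boundary conditions: a_s_1 = 1, a_s_5 = 0.
For each transient state i, a_i = sum_j P(i->j) * a_j:
  a_s_2 = 1/5*a_s_1 + 3/20*a_s_2 + 1/10*a_s_3 + 1/4*a_s_4 + 3/10*a_s_5
  a_s_3 = 3/20*a_s_1 + 0*a_s_2 + 1/5*a_s_3 + 9/20*a_s_4 + 1/5*a_s_5
  a_s_4 = 3/20*a_s_1 + 1/20*a_s_2 + 3/10*a_s_3 + 1/5*a_s_4 + 3/10*a_s_5

Substituting a_s_1 = 1 and a_s_5 = 0, rearrange to (I - Q) a = r where r[i] = P(i -> s_1):
  [17/20, -1/10, -1/4] . (a_s_2, a_s_3, a_s_4) = 1/5
  [0, 4/5, -9/20] . (a_s_2, a_s_3, a_s_4) = 3/20
  [-1/20, -3/10, 4/5] . (a_s_2, a_s_3, a_s_4) = 3/20

Solving yields:
  a_s_2 = 161/417
  a_s_3 = 54/139
  a_s_4 = 149/417

Starting state is s_3, so the absorption probability is a_s_3 = 54/139.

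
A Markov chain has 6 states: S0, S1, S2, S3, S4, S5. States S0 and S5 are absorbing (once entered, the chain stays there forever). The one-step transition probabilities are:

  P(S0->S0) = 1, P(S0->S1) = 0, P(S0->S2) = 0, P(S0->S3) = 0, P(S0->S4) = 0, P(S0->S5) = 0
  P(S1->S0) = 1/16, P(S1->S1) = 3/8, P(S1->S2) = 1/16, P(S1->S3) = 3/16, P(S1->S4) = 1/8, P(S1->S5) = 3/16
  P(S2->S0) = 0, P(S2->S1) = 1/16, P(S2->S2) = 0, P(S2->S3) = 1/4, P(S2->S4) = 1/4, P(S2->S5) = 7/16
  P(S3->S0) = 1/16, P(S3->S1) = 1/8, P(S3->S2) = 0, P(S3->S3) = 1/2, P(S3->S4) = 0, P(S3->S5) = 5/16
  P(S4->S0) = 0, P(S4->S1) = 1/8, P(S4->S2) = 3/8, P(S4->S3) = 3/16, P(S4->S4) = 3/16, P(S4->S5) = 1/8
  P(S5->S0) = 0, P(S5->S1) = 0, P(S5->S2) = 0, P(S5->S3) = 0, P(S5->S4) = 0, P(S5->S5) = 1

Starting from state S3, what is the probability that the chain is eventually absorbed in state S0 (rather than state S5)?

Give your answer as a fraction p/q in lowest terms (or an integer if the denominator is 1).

Let a_i = P(absorbed in S0 | start in state i).
Boundary conditions: a_S0 = 1, a_S5 = 0.
For each transient state i, a_i = sum_j P(i->j) * a_j:
  a_S1 = 1/16*a_S0 + 3/8*a_S1 + 1/16*a_S2 + 3/16*a_S3 + 1/8*a_S4 + 3/16*a_S5
  a_S2 = 0*a_S0 + 1/16*a_S1 + 0*a_S2 + 1/4*a_S3 + 1/4*a_S4 + 7/16*a_S5
  a_S3 = 1/16*a_S0 + 1/8*a_S1 + 0*a_S2 + 1/2*a_S3 + 0*a_S4 + 5/16*a_S5
  a_S4 = 0*a_S0 + 1/8*a_S1 + 3/8*a_S2 + 3/16*a_S3 + 3/16*a_S4 + 1/8*a_S5

Substituting a_S0 = 1 and a_S5 = 0, rearrange to (I - Q) a = r where r[i] = P(i -> S0):
  [5/8, -1/16, -3/16, -1/8] . (a_S1, a_S2, a_S3, a_S4) = 1/16
  [-1/16, 1, -1/4, -1/4] . (a_S1, a_S2, a_S3, a_S4) = 0
  [-1/8, 0, 1/2, 0] . (a_S1, a_S2, a_S3, a_S4) = 1/16
  [-1/8, -3/8, -3/16, 13/16] . (a_S1, a_S2, a_S3, a_S4) = 0

Solving yields:
  a_S1 = 279/1553
  a_S2 = 989/12424
  a_S3 = 2111/12424
  a_S4 = 1287/12424

Starting state is S3, so the absorption probability is a_S3 = 2111/12424.

Answer: 2111/12424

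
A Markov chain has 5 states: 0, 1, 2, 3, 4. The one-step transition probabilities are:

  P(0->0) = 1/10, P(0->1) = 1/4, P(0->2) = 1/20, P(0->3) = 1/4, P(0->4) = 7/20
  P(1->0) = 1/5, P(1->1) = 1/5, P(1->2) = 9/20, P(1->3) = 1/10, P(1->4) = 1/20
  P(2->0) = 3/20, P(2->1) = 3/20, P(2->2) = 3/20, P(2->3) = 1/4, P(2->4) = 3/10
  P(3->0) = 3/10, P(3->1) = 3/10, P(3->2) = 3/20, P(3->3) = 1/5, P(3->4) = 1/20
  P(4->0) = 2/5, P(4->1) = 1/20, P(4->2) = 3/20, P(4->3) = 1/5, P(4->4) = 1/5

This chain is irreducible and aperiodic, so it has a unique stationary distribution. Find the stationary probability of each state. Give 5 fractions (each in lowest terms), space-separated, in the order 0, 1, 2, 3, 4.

Answer: 20508/90401 34931/180802 16749/90401 36393/180802 17482/90401

Derivation:
The stationary distribution satisfies pi = pi * P, i.e.:
  pi_0 = 1/10*pi_0 + 1/5*pi_1 + 3/20*pi_2 + 3/10*pi_3 + 2/5*pi_4
  pi_1 = 1/4*pi_0 + 1/5*pi_1 + 3/20*pi_2 + 3/10*pi_3 + 1/20*pi_4
  pi_2 = 1/20*pi_0 + 9/20*pi_1 + 3/20*pi_2 + 3/20*pi_3 + 3/20*pi_4
  pi_3 = 1/4*pi_0 + 1/10*pi_1 + 1/4*pi_2 + 1/5*pi_3 + 1/5*pi_4
  pi_4 = 7/20*pi_0 + 1/20*pi_1 + 3/10*pi_2 + 1/20*pi_3 + 1/5*pi_4
with normalization: pi_0 + pi_1 + pi_2 + pi_3 + pi_4 = 1.

Using the first 4 balance equations plus normalization, the linear system A*pi = b is:
  [-9/10, 1/5, 3/20, 3/10, 2/5] . pi = 0
  [1/4, -4/5, 3/20, 3/10, 1/20] . pi = 0
  [1/20, 9/20, -17/20, 3/20, 3/20] . pi = 0
  [1/4, 1/10, 1/4, -4/5, 1/5] . pi = 0
  [1, 1, 1, 1, 1] . pi = 1

Solving yields:
  pi_0 = 20508/90401
  pi_1 = 34931/180802
  pi_2 = 16749/90401
  pi_3 = 36393/180802
  pi_4 = 17482/90401

Verification (pi * P):
  20508/90401*1/10 + 34931/180802*1/5 + 16749/90401*3/20 + 36393/180802*3/10 + 17482/90401*2/5 = 20508/90401 = pi_0  (ok)
  20508/90401*1/4 + 34931/180802*1/5 + 16749/90401*3/20 + 36393/180802*3/10 + 17482/90401*1/20 = 34931/180802 = pi_1  (ok)
  20508/90401*1/20 + 34931/180802*9/20 + 16749/90401*3/20 + 36393/180802*3/20 + 17482/90401*3/20 = 16749/90401 = pi_2  (ok)
  20508/90401*1/4 + 34931/180802*1/10 + 16749/90401*1/4 + 36393/180802*1/5 + 17482/90401*1/5 = 36393/180802 = pi_3  (ok)
  20508/90401*7/20 + 34931/180802*1/20 + 16749/90401*3/10 + 36393/180802*1/20 + 17482/90401*1/5 = 17482/90401 = pi_4  (ok)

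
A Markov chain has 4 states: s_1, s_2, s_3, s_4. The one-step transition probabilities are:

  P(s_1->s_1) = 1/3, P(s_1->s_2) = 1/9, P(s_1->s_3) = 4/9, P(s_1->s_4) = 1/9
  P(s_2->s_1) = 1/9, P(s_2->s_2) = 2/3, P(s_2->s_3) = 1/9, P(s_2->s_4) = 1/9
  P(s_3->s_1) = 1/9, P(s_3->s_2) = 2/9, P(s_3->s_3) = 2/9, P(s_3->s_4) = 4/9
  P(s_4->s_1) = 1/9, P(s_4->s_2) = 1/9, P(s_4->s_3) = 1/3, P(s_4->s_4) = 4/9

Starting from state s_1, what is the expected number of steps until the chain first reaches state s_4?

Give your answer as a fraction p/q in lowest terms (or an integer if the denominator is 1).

Answer: 423/86

Derivation:
Let h_i = expected steps to first reach s_4 from state i.
Boundary: h_s_4 = 0.
First-step equations for the other states:
  h_s_1 = 1 + 1/3*h_s_1 + 1/9*h_s_2 + 4/9*h_s_3 + 1/9*h_s_4
  h_s_2 = 1 + 1/9*h_s_1 + 2/3*h_s_2 + 1/9*h_s_3 + 1/9*h_s_4
  h_s_3 = 1 + 1/9*h_s_1 + 2/9*h_s_2 + 2/9*h_s_3 + 4/9*h_s_4

Substituting h_s_4 = 0 and rearranging gives the linear system (I - Q) h = 1:
  [2/3, -1/9, -4/9] . (h_s_1, h_s_2, h_s_3) = 1
  [-1/9, 1/3, -1/9] . (h_s_1, h_s_2, h_s_3) = 1
  [-1/9, -2/9, 7/9] . (h_s_1, h_s_2, h_s_3) = 1

Solving yields:
  h_s_1 = 423/86
  h_s_2 = 252/43
  h_s_3 = 315/86

Starting state is s_1, so the expected hitting time is h_s_1 = 423/86.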